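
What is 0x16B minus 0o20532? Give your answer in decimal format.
Convert 0x16B (hexadecimal) → 1×256 + 6×16 + 11 = 363 (decimal)
Convert 0o20532 (octal) → 2×4096 + 5×64 + 3×8 + 2 = 8538 (decimal)
Compute 363 - 8538 = -8175
-8175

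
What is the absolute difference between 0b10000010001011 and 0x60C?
Convert 0b10000010001011 (binary) → 8192 + 128 + 8 + 2 + 1 = 8331 (decimal)
Convert 0x60C (hexadecimal) → 6×256 + 12 = 1548 (decimal)
Compute |8331 - 1548| = 6783
6783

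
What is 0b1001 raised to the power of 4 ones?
Convert 0b1001 (binary) → 8 + 1 = 9 (decimal)
Convert 4 ones (place-value notation) → 4 (decimal)
Compute 9 ^ 4 = 6561
6561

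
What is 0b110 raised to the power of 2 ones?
Convert 0b110 (binary) → 4 + 2 = 6 (decimal)
Convert 2 ones (place-value notation) → 2 (decimal)
Compute 6 ^ 2 = 36
36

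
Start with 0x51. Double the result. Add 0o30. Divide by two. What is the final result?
Convert 0x51 (hexadecimal) → 5×16 + 1 = 81 (decimal)
Start: 81
81 × 2 = 162
Convert 0o30 (octal) → 3×8 = 24 (decimal)
162 + 24 = 186
Convert two (English words) → 2 (decimal)
186 ÷ 2 = 93
93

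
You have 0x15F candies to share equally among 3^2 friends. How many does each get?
Convert 0x15F (hexadecimal) → 1×256 + 5×16 + 15 = 351 (decimal)
Convert 3^2 (power) → 9 (decimal)
Compute 351 ÷ 9 = 39
39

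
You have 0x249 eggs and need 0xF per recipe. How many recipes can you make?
Convert 0x249 (hexadecimal) → 2×256 + 4×16 + 9 = 585 (decimal)
Convert 0xF (hexadecimal) → 15 (decimal)
Compute 585 ÷ 15 = 39
39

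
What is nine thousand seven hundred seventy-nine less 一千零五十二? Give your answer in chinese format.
Convert nine thousand seven hundred seventy-nine (English words) → 9×1000 + 7×100 + 79 = 9779 (decimal)
Convert 一千零五十二 (Chinese numeral) → 1×1000 + 5×10 + 2 = 1052 (decimal)
Compute 9779 - 1052 = 8727
Convert 8727 (decimal) → 8727 = 8×1000 + 7×100 + 2×10 + 7 → 八千七百二十七 (Chinese numeral)
八千七百二十七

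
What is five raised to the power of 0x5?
Convert five (English words) → 5 (decimal)
Convert 0x5 (hexadecimal) → 5 (decimal)
Compute 5 ^ 5 = 3125
3125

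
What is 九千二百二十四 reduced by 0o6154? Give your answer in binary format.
Convert 九千二百二十四 (Chinese numeral) → 9×1000 + 2×100 + 2×10 + 4 = 9224 (decimal)
Convert 0o6154 (octal) → 6×512 + 1×64 + 5×8 + 4 = 3180 (decimal)
Compute 9224 - 3180 = 6044
Convert 6044 (decimal) → 6044 = 4096 + 1024 + 512 + 256 + 128 + 16 + 8 + 4 → 0b1011110011100 (binary)
0b1011110011100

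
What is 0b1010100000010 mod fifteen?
Convert 0b1010100000010 (binary) → 4096 + 1024 + 256 + 2 = 5378 (decimal)
Convert fifteen (English words) → 15 (decimal)
Compute 5378 mod 15 = 8
8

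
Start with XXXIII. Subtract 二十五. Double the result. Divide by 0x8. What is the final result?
Convert XXXIII (Roman numeral) → 10 + 10 + 10 + 1 + 1 + 1 = 33 (decimal)
Start: 33
Convert 二十五 (Chinese numeral) → 2×10 + 5 = 25 (decimal)
33 - 25 = 8
8 × 2 = 16
Convert 0x8 (hexadecimal) → 8 (decimal)
16 ÷ 8 = 2
2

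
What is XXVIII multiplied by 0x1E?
Convert XXVIII (Roman numeral) → 10 + 10 + 5 + 1 + 1 + 1 = 28 (decimal)
Convert 0x1E (hexadecimal) → 1×16 + 14 = 30 (decimal)
Compute 28 × 30 = 840
840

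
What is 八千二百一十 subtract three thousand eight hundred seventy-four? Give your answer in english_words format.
Convert 八千二百一十 (Chinese numeral) → 8×1000 + 2×100 + 1×10 = 8210 (decimal)
Convert three thousand eight hundred seventy-four (English words) → 3×1000 + 8×100 + 74 = 3874 (decimal)
Compute 8210 - 3874 = 4336
Convert 4336 (decimal) → 4336 = 4×1000 + 3×100 + 36 → four thousand three hundred thirty-six (English words)
four thousand three hundred thirty-six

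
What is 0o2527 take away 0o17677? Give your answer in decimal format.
Convert 0o2527 (octal) → 2×512 + 5×64 + 2×8 + 7 = 1367 (decimal)
Convert 0o17677 (octal) → 1×4096 + 7×512 + 6×64 + 7×8 + 7 = 8127 (decimal)
Compute 1367 - 8127 = -6760
-6760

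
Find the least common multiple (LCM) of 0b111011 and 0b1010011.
Convert 0b111011 (binary) → 32 + 16 + 8 + 2 + 1 = 59 (decimal)
Convert 0b1010011 (binary) → 64 + 16 + 2 + 1 = 83 (decimal)
Compute lcm(59, 83) = 4897
4897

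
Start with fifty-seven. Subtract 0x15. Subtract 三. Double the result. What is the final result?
Convert fifty-seven (English words) → 57 (decimal)
Start: 57
Convert 0x15 (hexadecimal) → 1×16 + 5 = 21 (decimal)
57 - 21 = 36
Convert 三 (Chinese numeral) → 3 (decimal)
36 - 3 = 33
33 × 2 = 66
66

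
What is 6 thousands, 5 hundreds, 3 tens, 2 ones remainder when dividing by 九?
Convert 6 thousands, 5 hundreds, 3 tens, 2 ones (place-value notation) → 6×1000 + 5×100 + 3×10 + 2 = 6532 (decimal)
Convert 九 (Chinese numeral) → 9 (decimal)
Compute 6532 mod 9 = 7
7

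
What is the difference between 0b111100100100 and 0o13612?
Convert 0b111100100100 (binary) → 2048 + 1024 + 512 + 256 + 32 + 4 = 3876 (decimal)
Convert 0o13612 (octal) → 1×4096 + 3×512 + 6×64 + 1×8 + 2 = 6026 (decimal)
Difference: |3876 - 6026| = 2150
2150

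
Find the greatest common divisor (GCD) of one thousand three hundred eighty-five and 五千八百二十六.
Convert one thousand three hundred eighty-five (English words) → 1×1000 + 3×100 + 85 = 1385 (decimal)
Convert 五千八百二十六 (Chinese numeral) → 5×1000 + 8×100 + 2×10 + 6 = 5826 (decimal)
Compute gcd(1385, 5826) = 1
1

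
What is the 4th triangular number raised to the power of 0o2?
Convert the 4th triangular number (triangular index) → 4×5/2 = 10 (decimal)
Convert 0o2 (octal) → 2 (decimal)
Compute 10 ^ 2 = 100
100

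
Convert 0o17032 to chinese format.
Convert 0o17032 (octal) → 1×4096 + 7×512 + 3×8 + 2 = 7706 (decimal)
Convert 7706 (decimal) → 7706 = 7×1000 + 7×100 + 6 → 七千七百零六 (Chinese numeral)
七千七百零六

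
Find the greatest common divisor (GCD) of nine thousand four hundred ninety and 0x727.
Convert nine thousand four hundred ninety (English words) → 9×1000 + 4×100 + 90 = 9490 (decimal)
Convert 0x727 (hexadecimal) → 7×256 + 2×16 + 7 = 1831 (decimal)
Compute gcd(9490, 1831) = 1
1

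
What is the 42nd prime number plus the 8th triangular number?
The 42nd prime number = 181
Convert the 8th triangular number (triangular index) → 8×9/2 = 36 (decimal)
Compute 181 + 36 = 217
217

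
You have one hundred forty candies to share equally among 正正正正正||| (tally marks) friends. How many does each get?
Convert one hundred forty (English words) → 1×100 + 40 = 140 (decimal)
Convert 正正正正正||| (tally marks) → 5 + 5 + 5 + 5 + 5 + 3 = 28 (decimal)
Compute 140 ÷ 28 = 5
5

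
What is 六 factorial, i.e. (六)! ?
Convert 六 (Chinese numeral) → 6 (decimal)
Compute 6! = 720
720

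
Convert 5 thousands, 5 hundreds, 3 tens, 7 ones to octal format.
Convert 5 thousands, 5 hundreds, 3 tens, 7 ones (place-value notation) → 5×1000 + 5×100 + 3×10 + 7 = 5537 (decimal)
Convert 5537 (decimal) → 5537 = 1×4096 + 2×512 + 6×64 + 4×8 + 1 → 0o12641 (octal)
0o12641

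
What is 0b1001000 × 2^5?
Convert 0b1001000 (binary) → 64 + 8 = 72 (decimal)
Convert 2^5 (power) → 32 (decimal)
Compute 72 × 32 = 2304
2304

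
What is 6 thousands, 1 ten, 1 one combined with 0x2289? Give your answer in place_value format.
Convert 6 thousands, 1 ten, 1 one (place-value notation) → 6×1000 + 1×10 + 1 = 6011 (decimal)
Convert 0x2289 (hexadecimal) → 2×4096 + 2×256 + 8×16 + 9 = 8841 (decimal)
Compute 6011 + 8841 = 14852
Convert 14852 (decimal) → 14852 = 14×1000 + 8×100 + 5×10 + 2 → 14 thousands, 8 hundreds, 5 tens, 2 ones (place-value notation)
14 thousands, 8 hundreds, 5 tens, 2 ones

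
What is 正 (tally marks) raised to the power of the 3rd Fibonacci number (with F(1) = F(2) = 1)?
Convert 正 (tally marks) → 5 (decimal)
Convert the 3rd Fibonacci number (with F(1) = F(2) = 1) (Fibonacci index) → 1, 1, 2 → 2 (decimal)
Compute 5 ^ 2 = 25
25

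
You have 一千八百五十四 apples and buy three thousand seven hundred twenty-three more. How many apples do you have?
Convert 一千八百五十四 (Chinese numeral) → 1×1000 + 8×100 + 5×10 + 4 = 1854 (decimal)
Convert three thousand seven hundred twenty-three (English words) → 3×1000 + 7×100 + 23 = 3723 (decimal)
Compute 1854 + 3723 = 5577
5577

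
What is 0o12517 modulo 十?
Convert 0o12517 (octal) → 1×4096 + 2×512 + 5×64 + 1×8 + 7 = 5455 (decimal)
Convert 十 (Chinese numeral) → 1×10 = 10 (decimal)
Compute 5455 mod 10 = 5
5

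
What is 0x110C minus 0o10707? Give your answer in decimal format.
Convert 0x110C (hexadecimal) → 1×4096 + 1×256 + 12 = 4364 (decimal)
Convert 0o10707 (octal) → 1×4096 + 7×64 + 7 = 4551 (decimal)
Compute 4364 - 4551 = -187
-187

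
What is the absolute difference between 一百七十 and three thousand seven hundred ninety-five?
Convert 一百七十 (Chinese numeral) → 1×100 + 7×10 = 170 (decimal)
Convert three thousand seven hundred ninety-five (English words) → 3×1000 + 7×100 + 95 = 3795 (decimal)
Compute |170 - 3795| = 3625
3625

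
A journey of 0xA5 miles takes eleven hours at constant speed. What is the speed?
Convert 0xA5 (hexadecimal) → 10×16 + 5 = 165 (decimal)
Convert eleven (English words) → 11 (decimal)
Compute 165 ÷ 11 = 15
15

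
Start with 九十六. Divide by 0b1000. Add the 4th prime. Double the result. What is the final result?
Convert 九十六 (Chinese numeral) → 9×10 + 6 = 96 (decimal)
Start: 96
Convert 0b1000 (binary) → 8 (decimal)
96 ÷ 8 = 12
Convert the 4th prime (prime index) → 7 (decimal)
12 + 7 = 19
19 × 2 = 38
38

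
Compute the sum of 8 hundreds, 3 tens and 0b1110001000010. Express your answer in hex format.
Convert 8 hundreds, 3 tens (place-value notation) → 8×100 + 3×10 = 830 (decimal)
Convert 0b1110001000010 (binary) → 4096 + 2048 + 1024 + 64 + 2 = 7234 (decimal)
Compute 830 + 7234 = 8064
Convert 8064 (decimal) → 8064 = 1×4096 + 15×256 + 8×16 → 0x1F80 (hexadecimal)
0x1F80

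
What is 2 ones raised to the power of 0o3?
Convert 2 ones (place-value notation) → 2 (decimal)
Convert 0o3 (octal) → 3 (decimal)
Compute 2 ^ 3 = 8
8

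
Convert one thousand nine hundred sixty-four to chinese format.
Convert one thousand nine hundred sixty-four (English words) → 1×1000 + 9×100 + 64 = 1964 (decimal)
Convert 1964 (decimal) → 1964 = 1×1000 + 9×100 + 6×10 + 4 → 一千九百六十四 (Chinese numeral)
一千九百六十四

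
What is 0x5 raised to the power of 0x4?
Convert 0x5 (hexadecimal) → 5 (decimal)
Convert 0x4 (hexadecimal) → 4 (decimal)
Compute 5 ^ 4 = 625
625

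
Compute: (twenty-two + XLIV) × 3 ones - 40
Convert twenty-two (English words) → 22 (decimal)
Convert XLIV (Roman numeral) → 40 + 4 = 44 (decimal)
Convert 3 ones (place-value notation) → 3 (decimal)
Expression in decimal: (22 + 44) × 3 - 40
Parentheses first: 22 + 44 = 66
Multiply: 66 × 3 = 198
Subtract: 198 - 40 = 158
158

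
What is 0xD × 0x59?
Convert 0xD (hexadecimal) → 13 (decimal)
Convert 0x59 (hexadecimal) → 5×16 + 9 = 89 (decimal)
Compute 13 × 89 = 1157
1157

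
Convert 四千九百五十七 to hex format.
Convert 四千九百五十七 (Chinese numeral) → 4×1000 + 9×100 + 5×10 + 7 = 4957 (decimal)
Convert 4957 (decimal) → 4957 = 1×4096 + 3×256 + 5×16 + 13 → 0x135D (hexadecimal)
0x135D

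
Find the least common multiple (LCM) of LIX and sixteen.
Convert LIX (Roman numeral) → 50 + 9 = 59 (decimal)
Convert sixteen (English words) → 16 (decimal)
Compute lcm(59, 16) = 944
944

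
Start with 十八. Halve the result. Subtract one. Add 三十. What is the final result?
Convert 十八 (Chinese numeral) → 1×10 + 8 = 18 (decimal)
Start: 18
18 ÷ 2 = 9
Convert one (English words) → 1 (decimal)
9 - 1 = 8
Convert 三十 (Chinese numeral) → 3×10 = 30 (decimal)
8 + 30 = 38
38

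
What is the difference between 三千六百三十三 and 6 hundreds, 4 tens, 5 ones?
Convert 三千六百三十三 (Chinese numeral) → 3×1000 + 6×100 + 3×10 + 3 = 3633 (decimal)
Convert 6 hundreds, 4 tens, 5 ones (place-value notation) → 6×100 + 4×10 + 5 = 645 (decimal)
Difference: |3633 - 645| = 2988
2988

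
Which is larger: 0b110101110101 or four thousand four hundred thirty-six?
Convert 0b110101110101 (binary) → 2048 + 1024 + 256 + 64 + 32 + 16 + 4 + 1 = 3445 (decimal)
Convert four thousand four hundred thirty-six (English words) → 4×1000 + 4×100 + 36 = 4436 (decimal)
Compare 3445 vs 4436: larger = 4436
4436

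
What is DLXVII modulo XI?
Convert DLXVII (Roman numeral) → 500 + 50 + 10 + 5 + 1 + 1 = 567 (decimal)
Convert XI (Roman numeral) → 10 + 1 = 11 (decimal)
Compute 567 mod 11 = 6
6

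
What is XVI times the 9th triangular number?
Convert XVI (Roman numeral) → 10 + 5 + 1 = 16 (decimal)
Convert the 9th triangular number (triangular index) → 9×10/2 = 45 (decimal)
Compute 16 × 45 = 720
720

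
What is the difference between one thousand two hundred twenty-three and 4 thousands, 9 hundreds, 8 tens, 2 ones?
Convert one thousand two hundred twenty-three (English words) → 1×1000 + 2×100 + 23 = 1223 (decimal)
Convert 4 thousands, 9 hundreds, 8 tens, 2 ones (place-value notation) → 4×1000 + 9×100 + 8×10 + 2 = 4982 (decimal)
Difference: |1223 - 4982| = 3759
3759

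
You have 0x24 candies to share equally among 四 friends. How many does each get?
Convert 0x24 (hexadecimal) → 2×16 + 4 = 36 (decimal)
Convert 四 (Chinese numeral) → 4 (decimal)
Compute 36 ÷ 4 = 9
9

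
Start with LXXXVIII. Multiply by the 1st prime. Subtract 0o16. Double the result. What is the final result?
Convert LXXXVIII (Roman numeral) → 50 + 10 + 10 + 10 + 5 + 1 + 1 + 1 = 88 (decimal)
Start: 88
Convert the 1st prime (prime index) → 2 (decimal)
88 × 2 = 176
Convert 0o16 (octal) → 1×8 + 6 = 14 (decimal)
176 - 14 = 162
162 × 2 = 324
324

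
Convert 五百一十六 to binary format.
Convert 五百一十六 (Chinese numeral) → 5×100 + 1×10 + 6 = 516 (decimal)
Convert 516 (decimal) → 516 = 512 + 4 → 0b1000000100 (binary)
0b1000000100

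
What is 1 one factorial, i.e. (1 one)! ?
Convert 1 one (place-value notation) → 1 (decimal)
Compute 1! = 1
1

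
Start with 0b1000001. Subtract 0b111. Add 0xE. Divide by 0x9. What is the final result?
Convert 0b1000001 (binary) → 64 + 1 = 65 (decimal)
Start: 65
Convert 0b111 (binary) → 4 + 2 + 1 = 7 (decimal)
65 - 7 = 58
Convert 0xE (hexadecimal) → 14 (decimal)
58 + 14 = 72
Convert 0x9 (hexadecimal) → 9 (decimal)
72 ÷ 9 = 8
8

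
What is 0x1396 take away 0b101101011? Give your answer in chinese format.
Convert 0x1396 (hexadecimal) → 1×4096 + 3×256 + 9×16 + 6 = 5014 (decimal)
Convert 0b101101011 (binary) → 256 + 64 + 32 + 8 + 2 + 1 = 363 (decimal)
Compute 5014 - 363 = 4651
Convert 4651 (decimal) → 4651 = 4×1000 + 6×100 + 5×10 + 1 → 四千六百五十一 (Chinese numeral)
四千六百五十一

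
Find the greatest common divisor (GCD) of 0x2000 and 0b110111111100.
Convert 0x2000 (hexadecimal) → 2×4096 = 8192 (decimal)
Convert 0b110111111100 (binary) → 2048 + 1024 + 256 + 128 + 64 + 32 + 16 + 8 + 4 = 3580 (decimal)
Compute gcd(8192, 3580) = 4
4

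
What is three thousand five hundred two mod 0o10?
Convert three thousand five hundred two (English words) → 3×1000 + 5×100 + 2 = 3502 (decimal)
Convert 0o10 (octal) → 1×8 = 8 (decimal)
Compute 3502 mod 8 = 6
6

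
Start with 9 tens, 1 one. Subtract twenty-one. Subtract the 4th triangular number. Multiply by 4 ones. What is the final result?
Convert 9 tens, 1 one (place-value notation) → 9×10 + 1 = 91 (decimal)
Start: 91
Convert twenty-one (English words) → 21 (decimal)
91 - 21 = 70
Convert the 4th triangular number (triangular index) → 4×5/2 = 10 (decimal)
70 - 10 = 60
Convert 4 ones (place-value notation) → 4 (decimal)
60 × 4 = 240
240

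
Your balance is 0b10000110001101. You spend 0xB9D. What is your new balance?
Convert 0b10000110001101 (binary) → 8192 + 256 + 128 + 8 + 4 + 1 = 8589 (decimal)
Convert 0xB9D (hexadecimal) → 11×256 + 9×16 + 13 = 2973 (decimal)
Compute 8589 - 2973 = 5616
5616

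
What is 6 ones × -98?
Convert 6 ones (place-value notation) → 6 (decimal)
Compute 6 × -98 = -588
-588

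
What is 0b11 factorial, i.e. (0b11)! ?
Convert 0b11 (binary) → 2 + 1 = 3 (decimal)
Compute 3! = 6
6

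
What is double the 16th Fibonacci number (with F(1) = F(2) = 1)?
The 16th Fibonacci number (with F(1) = F(2) = 1) = 987
Compute 987 × 2 = 1974
1974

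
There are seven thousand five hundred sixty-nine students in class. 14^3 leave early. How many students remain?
Convert seven thousand five hundred sixty-nine (English words) → 7×1000 + 5×100 + 69 = 7569 (decimal)
Convert 14^3 (power) → 2744 (decimal)
Compute 7569 - 2744 = 4825
4825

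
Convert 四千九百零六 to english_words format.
Convert 四千九百零六 (Chinese numeral) → 4×1000 + 9×100 + 6 = 4906 (decimal)
Convert 4906 (decimal) → 4906 = 4×1000 + 9×100 + 6 → four thousand nine hundred six (English words)
four thousand nine hundred six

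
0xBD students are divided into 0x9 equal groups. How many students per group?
Convert 0xBD (hexadecimal) → 11×16 + 13 = 189 (decimal)
Convert 0x9 (hexadecimal) → 9 (decimal)
Compute 189 ÷ 9 = 21
21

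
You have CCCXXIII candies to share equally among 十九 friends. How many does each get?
Convert CCCXXIII (Roman numeral) → 100 + 100 + 100 + 10 + 10 + 1 + 1 + 1 = 323 (decimal)
Convert 十九 (Chinese numeral) → 1×10 + 9 = 19 (decimal)
Compute 323 ÷ 19 = 17
17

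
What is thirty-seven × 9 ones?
Convert thirty-seven (English words) → 37 (decimal)
Convert 9 ones (place-value notation) → 9 (decimal)
Compute 37 × 9 = 333
333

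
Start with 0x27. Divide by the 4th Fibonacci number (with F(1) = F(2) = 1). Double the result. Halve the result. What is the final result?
Convert 0x27 (hexadecimal) → 2×16 + 7 = 39 (decimal)
Start: 39
Convert the 4th Fibonacci number (with F(1) = F(2) = 1) (Fibonacci index) → 1, 1, 2, 3 → 3 (decimal)
39 ÷ 3 = 13
13 × 2 = 26
26 ÷ 2 = 13
13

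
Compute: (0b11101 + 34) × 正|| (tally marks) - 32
Convert 0b11101 (binary) → 16 + 8 + 4 + 1 = 29 (decimal)
Convert 正|| (tally marks) → 5 + 2 = 7 (decimal)
Expression in decimal: (29 + 34) × 7 - 32
Parentheses first: 29 + 34 = 63
Multiply: 63 × 7 = 441
Subtract: 441 - 32 = 409
409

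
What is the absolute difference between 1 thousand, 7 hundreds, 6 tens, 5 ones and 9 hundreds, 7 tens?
Convert 1 thousand, 7 hundreds, 6 tens, 5 ones (place-value notation) → 1×1000 + 7×100 + 6×10 + 5 = 1765 (decimal)
Convert 9 hundreds, 7 tens (place-value notation) → 9×100 + 7×10 = 970 (decimal)
Compute |1765 - 970| = 795
795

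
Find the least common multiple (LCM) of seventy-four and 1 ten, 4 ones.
Convert seventy-four (English words) → 74 (decimal)
Convert 1 ten, 4 ones (place-value notation) → 1×10 + 4 = 14 (decimal)
Compute lcm(74, 14) = 518
518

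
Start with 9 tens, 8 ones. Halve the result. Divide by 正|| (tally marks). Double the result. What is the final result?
Convert 9 tens, 8 ones (place-value notation) → 9×10 + 8 = 98 (decimal)
Start: 98
98 ÷ 2 = 49
Convert 正|| (tally marks) → 5 + 2 = 7 (decimal)
49 ÷ 7 = 7
7 × 2 = 14
14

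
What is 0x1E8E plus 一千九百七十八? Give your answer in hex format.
Convert 0x1E8E (hexadecimal) → 1×4096 + 14×256 + 8×16 + 14 = 7822 (decimal)
Convert 一千九百七十八 (Chinese numeral) → 1×1000 + 9×100 + 7×10 + 8 = 1978 (decimal)
Compute 7822 + 1978 = 9800
Convert 9800 (decimal) → 9800 = 2×4096 + 6×256 + 4×16 + 8 → 0x2648 (hexadecimal)
0x2648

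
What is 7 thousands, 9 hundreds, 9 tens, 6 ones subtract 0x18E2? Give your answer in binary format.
Convert 7 thousands, 9 hundreds, 9 tens, 6 ones (place-value notation) → 7×1000 + 9×100 + 9×10 + 6 = 7996 (decimal)
Convert 0x18E2 (hexadecimal) → 1×4096 + 8×256 + 14×16 + 2 = 6370 (decimal)
Compute 7996 - 6370 = 1626
Convert 1626 (decimal) → 1626 = 1024 + 512 + 64 + 16 + 8 + 2 → 0b11001011010 (binary)
0b11001011010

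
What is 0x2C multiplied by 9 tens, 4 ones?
Convert 0x2C (hexadecimal) → 2×16 + 12 = 44 (decimal)
Convert 9 tens, 4 ones (place-value notation) → 9×10 + 4 = 94 (decimal)
Compute 44 × 94 = 4136
4136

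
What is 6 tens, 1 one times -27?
Convert 6 tens, 1 one (place-value notation) → 6×10 + 1 = 61 (decimal)
Compute 61 × -27 = -1647
-1647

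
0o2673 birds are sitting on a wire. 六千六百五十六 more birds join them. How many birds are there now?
Convert 0o2673 (octal) → 2×512 + 6×64 + 7×8 + 3 = 1467 (decimal)
Convert 六千六百五十六 (Chinese numeral) → 6×1000 + 6×100 + 5×10 + 6 = 6656 (decimal)
Compute 1467 + 6656 = 8123
8123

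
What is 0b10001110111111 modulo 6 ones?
Convert 0b10001110111111 (binary) → 8192 + 512 + 256 + 128 + 32 + 16 + 8 + 4 + 2 + 1 = 9151 (decimal)
Convert 6 ones (place-value notation) → 6 (decimal)
Compute 9151 mod 6 = 1
1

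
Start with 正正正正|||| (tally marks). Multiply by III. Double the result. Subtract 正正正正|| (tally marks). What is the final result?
Convert 正正正正|||| (tally marks) → 5 + 5 + 5 + 5 + 4 = 24 (decimal)
Start: 24
Convert III (Roman numeral) → 1 + 1 + 1 = 3 (decimal)
24 × 3 = 72
72 × 2 = 144
Convert 正正正正|| (tally marks) → 5 + 5 + 5 + 5 + 2 = 22 (decimal)
144 - 22 = 122
122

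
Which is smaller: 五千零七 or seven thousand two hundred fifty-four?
Convert 五千零七 (Chinese numeral) → 5×1000 + 7 = 5007 (decimal)
Convert seven thousand two hundred fifty-four (English words) → 7×1000 + 2×100 + 54 = 7254 (decimal)
Compare 5007 vs 7254: smaller = 5007
5007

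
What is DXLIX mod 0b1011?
Convert DXLIX (Roman numeral) → 500 + 40 + 9 = 549 (decimal)
Convert 0b1011 (binary) → 8 + 2 + 1 = 11 (decimal)
Compute 549 mod 11 = 10
10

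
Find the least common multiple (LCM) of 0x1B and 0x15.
Convert 0x1B (hexadecimal) → 1×16 + 11 = 27 (decimal)
Convert 0x15 (hexadecimal) → 1×16 + 5 = 21 (decimal)
Compute lcm(27, 21) = 189
189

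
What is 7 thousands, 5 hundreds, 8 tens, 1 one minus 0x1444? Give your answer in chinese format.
Convert 7 thousands, 5 hundreds, 8 tens, 1 one (place-value notation) → 7×1000 + 5×100 + 8×10 + 1 = 7581 (decimal)
Convert 0x1444 (hexadecimal) → 1×4096 + 4×256 + 4×16 + 4 = 5188 (decimal)
Compute 7581 - 5188 = 2393
Convert 2393 (decimal) → 2393 = 2×1000 + 3×100 + 9×10 + 3 → 二千三百九十三 (Chinese numeral)
二千三百九十三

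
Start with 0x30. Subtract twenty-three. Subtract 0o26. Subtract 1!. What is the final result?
Convert 0x30 (hexadecimal) → 3×16 = 48 (decimal)
Start: 48
Convert twenty-three (English words) → 23 (decimal)
48 - 23 = 25
Convert 0o26 (octal) → 2×8 + 6 = 22 (decimal)
25 - 22 = 3
Convert 1! (factorial) → 1 (decimal)
3 - 1 = 2
2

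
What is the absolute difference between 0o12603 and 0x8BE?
Convert 0o12603 (octal) → 1×4096 + 2×512 + 6×64 + 3 = 5507 (decimal)
Convert 0x8BE (hexadecimal) → 8×256 + 11×16 + 14 = 2238 (decimal)
Compute |5507 - 2238| = 3269
3269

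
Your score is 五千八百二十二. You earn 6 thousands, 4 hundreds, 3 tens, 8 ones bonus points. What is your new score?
Convert 五千八百二十二 (Chinese numeral) → 5×1000 + 8×100 + 2×10 + 2 = 5822 (decimal)
Convert 6 thousands, 4 hundreds, 3 tens, 8 ones (place-value notation) → 6×1000 + 4×100 + 3×10 + 8 = 6438 (decimal)
Compute 5822 + 6438 = 12260
12260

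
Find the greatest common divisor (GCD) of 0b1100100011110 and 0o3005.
Convert 0b1100100011110 (binary) → 4096 + 2048 + 256 + 16 + 8 + 4 + 2 = 6430 (decimal)
Convert 0o3005 (octal) → 3×512 + 5 = 1541 (decimal)
Compute gcd(6430, 1541) = 1
1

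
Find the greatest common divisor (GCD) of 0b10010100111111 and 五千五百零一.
Convert 0b10010100111111 (binary) → 8192 + 1024 + 256 + 32 + 16 + 8 + 4 + 2 + 1 = 9535 (decimal)
Convert 五千五百零一 (Chinese numeral) → 5×1000 + 5×100 + 1 = 5501 (decimal)
Compute gcd(9535, 5501) = 1
1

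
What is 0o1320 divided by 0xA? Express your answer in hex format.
Convert 0o1320 (octal) → 1×512 + 3×64 + 2×8 = 720 (decimal)
Convert 0xA (hexadecimal) → 10 (decimal)
Compute 720 ÷ 10 = 72
Convert 72 (decimal) → 72 = 4×16 + 8 → 0x48 (hexadecimal)
0x48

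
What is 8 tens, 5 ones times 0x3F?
Convert 8 tens, 5 ones (place-value notation) → 8×10 + 5 = 85 (decimal)
Convert 0x3F (hexadecimal) → 3×16 + 15 = 63 (decimal)
Compute 85 × 63 = 5355
5355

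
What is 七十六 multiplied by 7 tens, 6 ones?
Convert 七十六 (Chinese numeral) → 7×10 + 6 = 76 (decimal)
Convert 7 tens, 6 ones (place-value notation) → 7×10 + 6 = 76 (decimal)
Compute 76 × 76 = 5776
5776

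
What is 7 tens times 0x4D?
Convert 7 tens (place-value notation) → 7×10 = 70 (decimal)
Convert 0x4D (hexadecimal) → 4×16 + 13 = 77 (decimal)
Compute 70 × 77 = 5390
5390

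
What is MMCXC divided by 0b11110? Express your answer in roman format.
Convert MMCXC (Roman numeral) → 1000 + 1000 + 100 + 90 = 2190 (decimal)
Convert 0b11110 (binary) → 16 + 8 + 4 + 2 = 30 (decimal)
Compute 2190 ÷ 30 = 73
Convert 73 (decimal) → 73 = 50 + 10 + 10 + 1 + 1 + 1 → LXXIII (Roman numeral)
LXXIII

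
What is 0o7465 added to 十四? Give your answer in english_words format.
Convert 0o7465 (octal) → 7×512 + 4×64 + 6×8 + 5 = 3893 (decimal)
Convert 十四 (Chinese numeral) → 1×10 + 4 = 14 (decimal)
Compute 3893 + 14 = 3907
Convert 3907 (decimal) → 3907 = 3×1000 + 9×100 + 7 → three thousand nine hundred seven (English words)
three thousand nine hundred seven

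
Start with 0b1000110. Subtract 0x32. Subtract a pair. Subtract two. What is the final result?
Convert 0b1000110 (binary) → 64 + 4 + 2 = 70 (decimal)
Start: 70
Convert 0x32 (hexadecimal) → 3×16 + 2 = 50 (decimal)
70 - 50 = 20
Convert a pair (colloquial) → 2 (decimal)
20 - 2 = 18
Convert two (English words) → 2 (decimal)
18 - 2 = 16
16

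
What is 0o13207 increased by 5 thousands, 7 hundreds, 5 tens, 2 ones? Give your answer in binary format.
Convert 0o13207 (octal) → 1×4096 + 3×512 + 2×64 + 7 = 5767 (decimal)
Convert 5 thousands, 7 hundreds, 5 tens, 2 ones (place-value notation) → 5×1000 + 7×100 + 5×10 + 2 = 5752 (decimal)
Compute 5767 + 5752 = 11519
Convert 11519 (decimal) → 11519 = 8192 + 2048 + 1024 + 128 + 64 + 32 + 16 + 8 + 4 + 2 + 1 → 0b10110011111111 (binary)
0b10110011111111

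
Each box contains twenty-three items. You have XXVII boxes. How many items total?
Convert twenty-three (English words) → 23 (decimal)
Convert XXVII (Roman numeral) → 10 + 10 + 5 + 1 + 1 = 27 (decimal)
Compute 23 × 27 = 621
621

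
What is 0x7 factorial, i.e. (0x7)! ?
Convert 0x7 (hexadecimal) → 7 (decimal)
Compute 7! = 5040
5040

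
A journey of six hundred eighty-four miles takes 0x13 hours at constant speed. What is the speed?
Convert six hundred eighty-four (English words) → 6×100 + 84 = 684 (decimal)
Convert 0x13 (hexadecimal) → 1×16 + 3 = 19 (decimal)
Compute 684 ÷ 19 = 36
36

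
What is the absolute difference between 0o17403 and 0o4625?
Convert 0o17403 (octal) → 1×4096 + 7×512 + 4×64 + 3 = 7939 (decimal)
Convert 0o4625 (octal) → 4×512 + 6×64 + 2×8 + 5 = 2453 (decimal)
Compute |7939 - 2453| = 5486
5486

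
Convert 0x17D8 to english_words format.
Convert 0x17D8 (hexadecimal) → 1×4096 + 7×256 + 13×16 + 8 = 6104 (decimal)
Convert 6104 (decimal) → 6104 = 6×1000 + 1×100 + 4 → six thousand one hundred four (English words)
six thousand one hundred four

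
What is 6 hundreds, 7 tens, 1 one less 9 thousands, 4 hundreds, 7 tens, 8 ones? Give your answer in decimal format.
Convert 6 hundreds, 7 tens, 1 one (place-value notation) → 6×100 + 7×10 + 1 = 671 (decimal)
Convert 9 thousands, 4 hundreds, 7 tens, 8 ones (place-value notation) → 9×1000 + 4×100 + 7×10 + 8 = 9478 (decimal)
Compute 671 - 9478 = -8807
-8807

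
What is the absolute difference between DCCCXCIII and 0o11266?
Convert DCCCXCIII (Roman numeral) → 500 + 100 + 100 + 100 + 90 + 1 + 1 + 1 = 893 (decimal)
Convert 0o11266 (octal) → 1×4096 + 1×512 + 2×64 + 6×8 + 6 = 4790 (decimal)
Compute |893 - 4790| = 3897
3897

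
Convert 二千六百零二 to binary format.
Convert 二千六百零二 (Chinese numeral) → 2×1000 + 6×100 + 2 = 2602 (decimal)
Convert 2602 (decimal) → 2602 = 2048 + 512 + 32 + 8 + 2 → 0b101000101010 (binary)
0b101000101010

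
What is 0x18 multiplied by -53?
Convert 0x18 (hexadecimal) → 1×16 + 8 = 24 (decimal)
Compute 24 × -53 = -1272
-1272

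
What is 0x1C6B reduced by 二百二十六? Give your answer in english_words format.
Convert 0x1C6B (hexadecimal) → 1×4096 + 12×256 + 6×16 + 11 = 7275 (decimal)
Convert 二百二十六 (Chinese numeral) → 2×100 + 2×10 + 6 = 226 (decimal)
Compute 7275 - 226 = 7049
Convert 7049 (decimal) → 7049 = 7×1000 + 49 → seven thousand forty-nine (English words)
seven thousand forty-nine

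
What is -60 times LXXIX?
Convert LXXIX (Roman numeral) → 50 + 10 + 10 + 9 = 79 (decimal)
Compute -60 × 79 = -4740
-4740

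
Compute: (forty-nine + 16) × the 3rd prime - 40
Convert forty-nine (English words) → 49 (decimal)
Convert the 3rd prime (prime index) → 5 (decimal)
Expression in decimal: (49 + 16) × 5 - 40
Parentheses first: 49 + 16 = 65
Multiply: 65 × 5 = 325
Subtract: 325 - 40 = 285
285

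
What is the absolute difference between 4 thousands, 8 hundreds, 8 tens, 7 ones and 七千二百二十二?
Convert 4 thousands, 8 hundreds, 8 tens, 7 ones (place-value notation) → 4×1000 + 8×100 + 8×10 + 7 = 4887 (decimal)
Convert 七千二百二十二 (Chinese numeral) → 7×1000 + 2×100 + 2×10 + 2 = 7222 (decimal)
Compute |4887 - 7222| = 2335
2335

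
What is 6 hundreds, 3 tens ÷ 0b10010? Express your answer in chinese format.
Convert 6 hundreds, 3 tens (place-value notation) → 6×100 + 3×10 = 630 (decimal)
Convert 0b10010 (binary) → 16 + 2 = 18 (decimal)
Compute 630 ÷ 18 = 35
Convert 35 (decimal) → 35 = 3×10 + 5 → 三十五 (Chinese numeral)
三十五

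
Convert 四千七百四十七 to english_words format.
Convert 四千七百四十七 (Chinese numeral) → 4×1000 + 7×100 + 4×10 + 7 = 4747 (decimal)
Convert 4747 (decimal) → 4747 = 4×1000 + 7×100 + 47 → four thousand seven hundred forty-seven (English words)
four thousand seven hundred forty-seven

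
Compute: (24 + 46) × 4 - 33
Parentheses first: 24 + 46 = 70
Multiply: 70 × 4 = 280
Subtract: 280 - 33 = 247
247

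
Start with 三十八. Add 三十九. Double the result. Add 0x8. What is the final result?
Convert 三十八 (Chinese numeral) → 3×10 + 8 = 38 (decimal)
Start: 38
Convert 三十九 (Chinese numeral) → 3×10 + 9 = 39 (decimal)
38 + 39 = 77
77 × 2 = 154
Convert 0x8 (hexadecimal) → 8 (decimal)
154 + 8 = 162
162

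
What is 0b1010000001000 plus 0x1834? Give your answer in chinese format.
Convert 0b1010000001000 (binary) → 4096 + 1024 + 8 = 5128 (decimal)
Convert 0x1834 (hexadecimal) → 1×4096 + 8×256 + 3×16 + 4 = 6196 (decimal)
Compute 5128 + 6196 = 11324
Convert 11324 (decimal) → 11324 = 1×10000 + 1×1000 + 3×100 + 2×10 + 4 → 一万一千三百二十四 (Chinese numeral)
一万一千三百二十四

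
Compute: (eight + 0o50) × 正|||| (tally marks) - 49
Convert eight (English words) → 8 (decimal)
Convert 0o50 (octal) → 5×8 = 40 (decimal)
Convert 正|||| (tally marks) → 5 + 4 = 9 (decimal)
Expression in decimal: (8 + 40) × 9 - 49
Parentheses first: 8 + 40 = 48
Multiply: 48 × 9 = 432
Subtract: 432 - 49 = 383
383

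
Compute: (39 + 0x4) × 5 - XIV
Convert 0x4 (hexadecimal) → 4 (decimal)
Convert XIV (Roman numeral) → 10 + 4 = 14 (decimal)
Expression in decimal: (39 + 4) × 5 - 14
Parentheses first: 39 + 4 = 43
Multiply: 43 × 5 = 215
Subtract: 215 - 14 = 201
201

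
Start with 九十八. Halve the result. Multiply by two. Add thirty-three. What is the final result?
Convert 九十八 (Chinese numeral) → 9×10 + 8 = 98 (decimal)
Start: 98
98 ÷ 2 = 49
Convert two (English words) → 2 (decimal)
49 × 2 = 98
Convert thirty-three (English words) → 33 (decimal)
98 + 33 = 131
131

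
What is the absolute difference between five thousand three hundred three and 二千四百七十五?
Convert five thousand three hundred three (English words) → 5×1000 + 3×100 + 3 = 5303 (decimal)
Convert 二千四百七十五 (Chinese numeral) → 2×1000 + 4×100 + 7×10 + 5 = 2475 (decimal)
Compute |5303 - 2475| = 2828
2828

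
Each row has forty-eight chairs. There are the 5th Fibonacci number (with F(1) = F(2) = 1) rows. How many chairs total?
Convert forty-eight (English words) → 48 (decimal)
Convert the 5th Fibonacci number (with F(1) = F(2) = 1) (Fibonacci index) → 1, 1, 2, 3, 5 → 5 (decimal)
Compute 48 × 5 = 240
240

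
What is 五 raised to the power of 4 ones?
Convert 五 (Chinese numeral) → 5 (decimal)
Convert 4 ones (place-value notation) → 4 (decimal)
Compute 5 ^ 4 = 625
625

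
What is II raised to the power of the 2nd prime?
Convert II (Roman numeral) → 1 + 1 = 2 (decimal)
Convert the 2nd prime (prime index) → 3 (decimal)
Compute 2 ^ 3 = 8
8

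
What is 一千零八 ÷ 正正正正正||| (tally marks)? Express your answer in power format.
Convert 一千零八 (Chinese numeral) → 1×1000 + 8 = 1008 (decimal)
Convert 正正正正正||| (tally marks) → 5 + 5 + 5 + 5 + 5 + 3 = 28 (decimal)
Compute 1008 ÷ 28 = 36
Convert 36 (decimal) → 6^2 (power)
6^2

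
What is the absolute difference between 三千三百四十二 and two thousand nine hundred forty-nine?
Convert 三千三百四十二 (Chinese numeral) → 3×1000 + 3×100 + 4×10 + 2 = 3342 (decimal)
Convert two thousand nine hundred forty-nine (English words) → 2×1000 + 9×100 + 49 = 2949 (decimal)
Compute |3342 - 2949| = 393
393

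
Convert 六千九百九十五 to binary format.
Convert 六千九百九十五 (Chinese numeral) → 6×1000 + 9×100 + 9×10 + 5 = 6995 (decimal)
Convert 6995 (decimal) → 6995 = 4096 + 2048 + 512 + 256 + 64 + 16 + 2 + 1 → 0b1101101010011 (binary)
0b1101101010011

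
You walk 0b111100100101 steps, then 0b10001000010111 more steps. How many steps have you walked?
Convert 0b111100100101 (binary) → 2048 + 1024 + 512 + 256 + 32 + 4 + 1 = 3877 (decimal)
Convert 0b10001000010111 (binary) → 8192 + 512 + 16 + 4 + 2 + 1 = 8727 (decimal)
Compute 3877 + 8727 = 12604
12604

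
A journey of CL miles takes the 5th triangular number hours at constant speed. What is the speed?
Convert CL (Roman numeral) → 100 + 50 = 150 (decimal)
Convert the 5th triangular number (triangular index) → 5×6/2 = 15 (decimal)
Compute 150 ÷ 15 = 10
10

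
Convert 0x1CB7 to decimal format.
Convert 0x1CB7 (hexadecimal) → 1×4096 + 12×256 + 11×16 + 7 = 7351 (decimal)
7351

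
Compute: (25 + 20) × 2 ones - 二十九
Convert 2 ones (place-value notation) → 2 (decimal)
Convert 二十九 (Chinese numeral) → 2×10 + 9 = 29 (decimal)
Expression in decimal: (25 + 20) × 2 - 29
Parentheses first: 25 + 20 = 45
Multiply: 45 × 2 = 90
Subtract: 90 - 29 = 61
61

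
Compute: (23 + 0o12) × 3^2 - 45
Convert 0o12 (octal) → 1×8 + 2 = 10 (decimal)
Convert 3^2 (power) → 9 (decimal)
Expression in decimal: (23 + 10) × 9 - 45
Parentheses first: 23 + 10 = 33
Multiply: 33 × 9 = 297
Subtract: 297 - 45 = 252
252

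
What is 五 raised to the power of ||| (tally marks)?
Convert 五 (Chinese numeral) → 5 (decimal)
Convert ||| (tally marks) → 3 (decimal)
Compute 5 ^ 3 = 125
125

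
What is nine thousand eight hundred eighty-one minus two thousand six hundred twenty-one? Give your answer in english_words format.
Convert nine thousand eight hundred eighty-one (English words) → 9×1000 + 8×100 + 81 = 9881 (decimal)
Convert two thousand six hundred twenty-one (English words) → 2×1000 + 6×100 + 21 = 2621 (decimal)
Compute 9881 - 2621 = 7260
Convert 7260 (decimal) → 7260 = 7×1000 + 2×100 + 60 → seven thousand two hundred sixty (English words)
seven thousand two hundred sixty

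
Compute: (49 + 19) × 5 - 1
Parentheses first: 49 + 19 = 68
Multiply: 68 × 5 = 340
Subtract: 340 - 1 = 339
339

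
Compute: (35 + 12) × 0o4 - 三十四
Convert 0o4 (octal) → 4 (decimal)
Convert 三十四 (Chinese numeral) → 3×10 + 4 = 34 (decimal)
Expression in decimal: (35 + 12) × 4 - 34
Parentheses first: 35 + 12 = 47
Multiply: 47 × 4 = 188
Subtract: 188 - 34 = 154
154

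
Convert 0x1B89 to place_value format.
Convert 0x1B89 (hexadecimal) → 1×4096 + 11×256 + 8×16 + 9 = 7049 (decimal)
Convert 7049 (decimal) → 7049 = 7×1000 + 4×10 + 9 → 7 thousands, 4 tens, 9 ones (place-value notation)
7 thousands, 4 tens, 9 ones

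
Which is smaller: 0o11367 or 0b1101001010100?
Convert 0o11367 (octal) → 1×4096 + 1×512 + 3×64 + 6×8 + 7 = 4855 (decimal)
Convert 0b1101001010100 (binary) → 4096 + 2048 + 512 + 64 + 16 + 4 = 6740 (decimal)
Compare 4855 vs 6740: smaller = 4855
4855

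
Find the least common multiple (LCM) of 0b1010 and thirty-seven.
Convert 0b1010 (binary) → 8 + 2 = 10 (decimal)
Convert thirty-seven (English words) → 37 (decimal)
Compute lcm(10, 37) = 370
370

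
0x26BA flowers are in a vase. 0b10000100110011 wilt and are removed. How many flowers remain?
Convert 0x26BA (hexadecimal) → 2×4096 + 6×256 + 11×16 + 10 = 9914 (decimal)
Convert 0b10000100110011 (binary) → 8192 + 256 + 32 + 16 + 2 + 1 = 8499 (decimal)
Compute 9914 - 8499 = 1415
1415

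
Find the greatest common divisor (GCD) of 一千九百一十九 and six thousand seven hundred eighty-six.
Convert 一千九百一十九 (Chinese numeral) → 1×1000 + 9×100 + 1×10 + 9 = 1919 (decimal)
Convert six thousand seven hundred eighty-six (English words) → 6×1000 + 7×100 + 86 = 6786 (decimal)
Compute gcd(1919, 6786) = 1
1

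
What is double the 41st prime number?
The 41st prime number = 179
Compute 179 × 2 = 358
358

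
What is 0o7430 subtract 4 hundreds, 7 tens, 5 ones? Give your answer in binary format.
Convert 0o7430 (octal) → 7×512 + 4×64 + 3×8 = 3864 (decimal)
Convert 4 hundreds, 7 tens, 5 ones (place-value notation) → 4×100 + 7×10 + 5 = 475 (decimal)
Compute 3864 - 475 = 3389
Convert 3389 (decimal) → 3389 = 2048 + 1024 + 256 + 32 + 16 + 8 + 4 + 1 → 0b110100111101 (binary)
0b110100111101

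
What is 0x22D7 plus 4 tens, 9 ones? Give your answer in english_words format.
Convert 0x22D7 (hexadecimal) → 2×4096 + 2×256 + 13×16 + 7 = 8919 (decimal)
Convert 4 tens, 9 ones (place-value notation) → 4×10 + 9 = 49 (decimal)
Compute 8919 + 49 = 8968
Convert 8968 (decimal) → 8968 = 8×1000 + 9×100 + 68 → eight thousand nine hundred sixty-eight (English words)
eight thousand nine hundred sixty-eight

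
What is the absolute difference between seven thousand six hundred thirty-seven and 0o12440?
Convert seven thousand six hundred thirty-seven (English words) → 7×1000 + 6×100 + 37 = 7637 (decimal)
Convert 0o12440 (octal) → 1×4096 + 2×512 + 4×64 + 4×8 = 5408 (decimal)
Compute |7637 - 5408| = 2229
2229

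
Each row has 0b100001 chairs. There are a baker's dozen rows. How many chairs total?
Convert 0b100001 (binary) → 32 + 1 = 33 (decimal)
Convert a baker's dozen (colloquial) → 13 (decimal)
Compute 33 × 13 = 429
429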